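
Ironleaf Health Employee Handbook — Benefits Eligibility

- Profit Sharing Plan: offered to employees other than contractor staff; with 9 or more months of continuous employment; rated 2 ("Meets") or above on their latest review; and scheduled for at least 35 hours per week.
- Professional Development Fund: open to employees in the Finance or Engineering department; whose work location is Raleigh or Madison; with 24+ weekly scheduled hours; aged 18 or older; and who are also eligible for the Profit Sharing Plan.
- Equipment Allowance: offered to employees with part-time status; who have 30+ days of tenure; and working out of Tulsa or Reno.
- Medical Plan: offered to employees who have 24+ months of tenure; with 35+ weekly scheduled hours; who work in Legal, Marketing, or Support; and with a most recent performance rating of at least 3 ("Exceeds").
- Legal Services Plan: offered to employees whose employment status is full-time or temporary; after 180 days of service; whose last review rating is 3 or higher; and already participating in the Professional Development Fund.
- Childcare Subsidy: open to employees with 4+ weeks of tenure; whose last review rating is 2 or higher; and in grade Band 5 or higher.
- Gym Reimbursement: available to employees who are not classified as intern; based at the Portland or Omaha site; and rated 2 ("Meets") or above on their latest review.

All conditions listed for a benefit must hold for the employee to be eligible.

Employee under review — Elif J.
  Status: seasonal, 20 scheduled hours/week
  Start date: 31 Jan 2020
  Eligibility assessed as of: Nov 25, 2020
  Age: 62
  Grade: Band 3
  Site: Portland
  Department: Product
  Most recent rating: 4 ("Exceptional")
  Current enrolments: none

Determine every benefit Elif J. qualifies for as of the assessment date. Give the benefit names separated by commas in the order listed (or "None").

Service from 31 Jan 2020 to Nov 25, 2020: 299 days.
Profit Sharing Plan — status seasonal ✓ (not excluded); service 299 days ≥ 9 months (≈270 days) ✓; rating 4 ≥ 2 ✓; 20 hrs/wk < 35 ✗ → not eligible.
Professional Development Fund — dept Product ✗ → not eligible.
Equipment Allowance — status seasonal ✗ (requires part-time) → not eligible.
Medical Plan — service 299 days < 24 months (≈720 days) ✗ → not eligible.
Legal Services Plan — status seasonal ✗ (requires full-time or temporary) → not eligible.
Childcare Subsidy — service 299 days ≥ 4 weeks (≈28 days) ✓; rating 4 ≥ 2 ✓; grade Band 3 < Band 5 ✗ → not eligible.
Gym Reimbursement — status seasonal ✓ (not excluded); site Portland ✓; rating 4 ≥ 2 ✓ → eligible.

Gym Reimbursement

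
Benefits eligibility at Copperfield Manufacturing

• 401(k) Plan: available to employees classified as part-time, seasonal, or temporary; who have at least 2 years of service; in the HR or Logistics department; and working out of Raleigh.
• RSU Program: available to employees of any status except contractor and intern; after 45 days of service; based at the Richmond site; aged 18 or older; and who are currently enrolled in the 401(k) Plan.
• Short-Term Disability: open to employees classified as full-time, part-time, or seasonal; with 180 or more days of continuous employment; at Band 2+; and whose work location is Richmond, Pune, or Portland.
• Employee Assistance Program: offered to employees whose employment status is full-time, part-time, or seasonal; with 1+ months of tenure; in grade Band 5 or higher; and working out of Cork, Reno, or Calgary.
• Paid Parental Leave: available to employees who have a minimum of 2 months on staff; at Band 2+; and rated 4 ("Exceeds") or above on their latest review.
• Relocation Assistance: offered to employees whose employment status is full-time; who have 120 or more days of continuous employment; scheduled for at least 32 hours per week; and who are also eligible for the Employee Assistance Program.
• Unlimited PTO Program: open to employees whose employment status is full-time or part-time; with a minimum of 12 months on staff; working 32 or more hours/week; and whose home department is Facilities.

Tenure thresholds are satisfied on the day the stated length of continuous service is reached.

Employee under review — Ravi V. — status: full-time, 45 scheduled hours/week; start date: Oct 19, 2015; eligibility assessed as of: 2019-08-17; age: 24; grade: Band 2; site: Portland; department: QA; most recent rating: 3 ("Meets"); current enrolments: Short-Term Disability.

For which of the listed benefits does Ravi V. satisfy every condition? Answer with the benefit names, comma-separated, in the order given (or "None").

Short-Term Disability

Service from Oct 19, 2015 to 2019-08-17: 1398 days.
401(k) Plan — status full-time ✗ (requires part-time, seasonal, or temporary) → not eligible.
RSU Program — status full-time ✓ (not excluded); service 1398 days ≥ 45 days ✓; site Portland ✗ (not Richmond) → not eligible.
Short-Term Disability — status full-time ✓; service 1398 days ≥ 180 days ✓; grade Band 2 ≥ Band 2 ✓; site Portland ✓ → eligible.
Employee Assistance Program — status full-time ✓; service 1398 days ≥ 1 month (≈30 days) ✓; grade Band 2 < Band 5 ✗ → not eligible.
Paid Parental Leave — service 1398 days ≥ 2 months (≈60 days) ✓; grade Band 2 ≥ Band 2 ✓; rating 3 < 4 ✗ → not eligible.
Relocation Assistance — status full-time ✓; service 1398 days ≥ 120 days ✓; 45 hrs/wk ≥ 32 ✓; not eligible for Employee Assistance Program ✗ → not eligible.
Unlimited PTO Program — status full-time ✓; service 1398 days ≥ 12 months (≈360 days) ✓; 45 hrs/wk ≥ 32 ✓; dept QA ✗ → not eligible.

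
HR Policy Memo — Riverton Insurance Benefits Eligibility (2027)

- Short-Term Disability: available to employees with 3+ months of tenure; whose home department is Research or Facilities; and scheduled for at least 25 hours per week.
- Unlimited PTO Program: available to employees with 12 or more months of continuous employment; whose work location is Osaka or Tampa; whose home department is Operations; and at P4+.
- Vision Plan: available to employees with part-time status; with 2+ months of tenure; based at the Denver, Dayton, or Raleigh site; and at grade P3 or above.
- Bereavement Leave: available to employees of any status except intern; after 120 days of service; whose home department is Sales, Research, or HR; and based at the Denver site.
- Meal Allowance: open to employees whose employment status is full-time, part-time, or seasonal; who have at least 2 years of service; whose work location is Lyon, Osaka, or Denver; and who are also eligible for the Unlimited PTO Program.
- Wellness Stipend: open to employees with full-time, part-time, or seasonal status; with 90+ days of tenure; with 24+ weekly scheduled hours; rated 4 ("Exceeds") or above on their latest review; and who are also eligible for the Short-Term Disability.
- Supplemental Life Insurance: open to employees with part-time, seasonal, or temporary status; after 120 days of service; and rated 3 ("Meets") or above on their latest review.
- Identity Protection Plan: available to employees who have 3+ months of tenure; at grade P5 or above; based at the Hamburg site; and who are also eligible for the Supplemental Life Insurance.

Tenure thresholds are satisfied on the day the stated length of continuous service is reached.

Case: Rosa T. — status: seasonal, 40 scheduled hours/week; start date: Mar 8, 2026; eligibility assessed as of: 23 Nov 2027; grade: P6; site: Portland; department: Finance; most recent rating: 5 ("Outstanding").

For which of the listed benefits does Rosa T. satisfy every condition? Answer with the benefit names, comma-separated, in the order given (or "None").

Service from Mar 8, 2026 to 23 Nov 2027: 625 days.
Short-Term Disability — service 625 days ≥ 3 months (≈90 days) ✓; dept Finance ✗ → not eligible.
Unlimited PTO Program — service 625 days ≥ 12 months (≈360 days) ✓; site Portland ✗ (not Osaka or Tampa) → not eligible.
Vision Plan — status seasonal ✗ (requires part-time) → not eligible.
Bereavement Leave — status seasonal ✓ (not excluded); service 625 days ≥ 120 days ✓; dept Finance ✗ → not eligible.
Meal Allowance — status seasonal ✓; service 625 days < 2 years (≈730 days) ✗ → not eligible.
Wellness Stipend — status seasonal ✓; service 625 days ≥ 90 days ✓; 40 hrs/wk ≥ 24 ✓; rating 5 ≥ 4 ✓; not eligible for Short-Term Disability ✗ → not eligible.
Supplemental Life Insurance — status seasonal ✓; service 625 days ≥ 120 days ✓; rating 5 ≥ 3 ✓ → eligible.
Identity Protection Plan — service 625 days ≥ 3 months (≈90 days) ✓; grade P6 ≥ P5 ✓; site Portland ✗ (not Hamburg) → not eligible.

Supplemental Life Insurance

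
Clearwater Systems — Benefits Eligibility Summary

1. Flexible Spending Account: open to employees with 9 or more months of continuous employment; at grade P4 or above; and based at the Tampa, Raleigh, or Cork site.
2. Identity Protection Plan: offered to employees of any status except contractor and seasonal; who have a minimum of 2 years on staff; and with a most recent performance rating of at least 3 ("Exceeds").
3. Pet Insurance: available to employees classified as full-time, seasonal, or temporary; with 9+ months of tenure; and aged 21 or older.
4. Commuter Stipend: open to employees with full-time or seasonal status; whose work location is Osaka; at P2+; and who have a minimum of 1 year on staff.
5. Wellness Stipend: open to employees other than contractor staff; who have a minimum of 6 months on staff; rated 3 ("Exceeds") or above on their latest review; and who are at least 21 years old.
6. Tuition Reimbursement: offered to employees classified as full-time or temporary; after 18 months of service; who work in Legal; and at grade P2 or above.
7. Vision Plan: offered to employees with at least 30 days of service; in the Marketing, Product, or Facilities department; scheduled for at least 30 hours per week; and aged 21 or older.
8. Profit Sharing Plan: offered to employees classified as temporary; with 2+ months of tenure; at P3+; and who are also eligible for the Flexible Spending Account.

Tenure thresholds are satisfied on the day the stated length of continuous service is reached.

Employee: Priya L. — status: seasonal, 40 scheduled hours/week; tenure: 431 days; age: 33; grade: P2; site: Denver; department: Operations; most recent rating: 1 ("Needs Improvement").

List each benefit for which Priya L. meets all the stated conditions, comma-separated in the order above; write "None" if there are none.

Pet Insurance

Flexible Spending Account — service 431 days ≥ 9 months (≈270 days) ✓; grade P2 < P4 ✗ → not eligible.
Identity Protection Plan — status seasonal ✗ (excluded) → not eligible.
Pet Insurance — status seasonal ✓; service 431 days ≥ 9 months (≈270 days) ✓; age 33 ≥ 21 ✓ → eligible.
Commuter Stipend — status seasonal ✓; site Denver ✗ (not Osaka) → not eligible.
Wellness Stipend — status seasonal ✓ (not excluded); service 431 days ≥ 6 months (≈180 days) ✓; rating 1 < 3 ✗ → not eligible.
Tuition Reimbursement — status seasonal ✗ (requires full-time or temporary) → not eligible.
Vision Plan — service 431 days ≥ 30 days ✓; dept Operations ✗ → not eligible.
Profit Sharing Plan — status seasonal ✗ (requires temporary) → not eligible.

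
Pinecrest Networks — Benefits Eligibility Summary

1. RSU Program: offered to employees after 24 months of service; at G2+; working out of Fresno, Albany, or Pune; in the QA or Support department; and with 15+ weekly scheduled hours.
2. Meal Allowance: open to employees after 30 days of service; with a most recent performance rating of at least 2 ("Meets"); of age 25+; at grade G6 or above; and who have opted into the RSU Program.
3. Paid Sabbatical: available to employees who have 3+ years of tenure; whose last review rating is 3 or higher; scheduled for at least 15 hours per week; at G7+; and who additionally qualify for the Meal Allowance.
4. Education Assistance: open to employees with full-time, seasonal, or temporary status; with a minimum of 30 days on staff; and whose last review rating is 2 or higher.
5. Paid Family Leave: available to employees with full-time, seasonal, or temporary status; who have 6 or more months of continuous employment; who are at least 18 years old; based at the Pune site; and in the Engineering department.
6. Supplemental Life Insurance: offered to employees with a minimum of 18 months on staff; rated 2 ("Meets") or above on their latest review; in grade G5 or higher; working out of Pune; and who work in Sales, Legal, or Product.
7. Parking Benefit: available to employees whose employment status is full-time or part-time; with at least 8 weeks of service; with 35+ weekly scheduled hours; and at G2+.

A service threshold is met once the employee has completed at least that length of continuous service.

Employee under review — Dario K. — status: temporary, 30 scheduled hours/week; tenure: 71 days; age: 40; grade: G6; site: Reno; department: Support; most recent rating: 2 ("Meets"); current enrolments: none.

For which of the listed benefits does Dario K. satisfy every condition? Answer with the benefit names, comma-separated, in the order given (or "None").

Education Assistance

RSU Program — service 71 days < 24 months (≈720 days) ✗ → not eligible.
Meal Allowance — service 71 days ≥ 30 days ✓; rating 2 ≥ 2 ✓; age 40 ≥ 25 ✓; grade G6 ≥ G6 ✓; not enrolled in RSU Program ✗ → not eligible.
Paid Sabbatical — service 71 days < 3 years (≈1095 days) ✗ → not eligible.
Education Assistance — status temporary ✓; service 71 days ≥ 30 days ✓; rating 2 ≥ 2 ✓ → eligible.
Paid Family Leave — status temporary ✓; service 71 days < 6 months (≈180 days) ✗ → not eligible.
Supplemental Life Insurance — service 71 days < 18 months (≈540 days) ✗ → not eligible.
Parking Benefit — status temporary ✗ (requires full-time or part-time) → not eligible.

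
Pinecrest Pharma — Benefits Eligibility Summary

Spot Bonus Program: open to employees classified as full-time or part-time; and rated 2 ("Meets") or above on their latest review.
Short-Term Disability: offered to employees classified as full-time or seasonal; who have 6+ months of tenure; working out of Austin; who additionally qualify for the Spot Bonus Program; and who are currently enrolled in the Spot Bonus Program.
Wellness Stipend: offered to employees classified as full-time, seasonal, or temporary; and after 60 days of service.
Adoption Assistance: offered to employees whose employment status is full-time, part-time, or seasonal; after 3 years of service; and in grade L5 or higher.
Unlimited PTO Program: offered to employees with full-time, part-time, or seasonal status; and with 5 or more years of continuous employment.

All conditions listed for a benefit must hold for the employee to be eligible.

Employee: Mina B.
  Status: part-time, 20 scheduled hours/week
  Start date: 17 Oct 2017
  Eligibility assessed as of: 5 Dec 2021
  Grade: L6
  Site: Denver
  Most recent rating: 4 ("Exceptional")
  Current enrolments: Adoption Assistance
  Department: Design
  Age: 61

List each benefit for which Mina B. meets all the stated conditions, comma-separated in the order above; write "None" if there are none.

Spot Bonus Program, Adoption Assistance

Service from 17 Oct 2017 to 5 Dec 2021: 1510 days.
Spot Bonus Program — status part-time ✓; rating 4 ≥ 2 ✓ → eligible.
Short-Term Disability — status part-time ✗ (requires full-time or seasonal) → not eligible.
Wellness Stipend — status part-time ✗ (requires full-time, seasonal, or temporary) → not eligible.
Adoption Assistance — status part-time ✓; service 1510 days ≥ 3 years (≈1095 days) ✓; grade L6 ≥ L5 ✓ → eligible.
Unlimited PTO Program — status part-time ✓; service 1510 days < 5 years (≈1825 days) ✗ → not eligible.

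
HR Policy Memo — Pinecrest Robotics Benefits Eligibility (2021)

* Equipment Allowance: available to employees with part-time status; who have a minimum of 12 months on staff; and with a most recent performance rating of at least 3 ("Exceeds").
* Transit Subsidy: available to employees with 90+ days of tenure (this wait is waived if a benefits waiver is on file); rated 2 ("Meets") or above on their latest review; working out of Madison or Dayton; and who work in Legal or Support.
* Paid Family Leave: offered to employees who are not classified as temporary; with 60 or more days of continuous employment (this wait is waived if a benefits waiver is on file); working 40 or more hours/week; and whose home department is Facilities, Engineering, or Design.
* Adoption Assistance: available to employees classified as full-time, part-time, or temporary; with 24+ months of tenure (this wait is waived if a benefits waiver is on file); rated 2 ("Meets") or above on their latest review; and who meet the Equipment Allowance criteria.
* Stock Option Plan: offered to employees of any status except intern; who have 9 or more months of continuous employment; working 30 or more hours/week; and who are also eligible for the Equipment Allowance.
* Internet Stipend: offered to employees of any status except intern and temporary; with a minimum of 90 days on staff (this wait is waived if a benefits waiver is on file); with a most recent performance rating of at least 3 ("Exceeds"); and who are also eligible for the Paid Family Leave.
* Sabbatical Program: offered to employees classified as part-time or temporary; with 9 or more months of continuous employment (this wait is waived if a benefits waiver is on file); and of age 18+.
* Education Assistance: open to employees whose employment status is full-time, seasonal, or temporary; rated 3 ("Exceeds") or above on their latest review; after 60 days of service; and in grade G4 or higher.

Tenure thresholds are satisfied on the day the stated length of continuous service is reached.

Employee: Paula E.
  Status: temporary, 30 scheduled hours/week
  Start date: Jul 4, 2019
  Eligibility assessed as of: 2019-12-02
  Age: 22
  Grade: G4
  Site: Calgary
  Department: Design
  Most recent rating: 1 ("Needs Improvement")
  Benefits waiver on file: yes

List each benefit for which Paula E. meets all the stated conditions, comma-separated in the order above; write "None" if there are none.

Service from Jul 4, 2019 to 2019-12-02: 151 days.
Equipment Allowance — status temporary ✗ (requires part-time) → not eligible.
Transit Subsidy — benefits waiver on file ✓; rating 1 < 2 ✗ → not eligible.
Paid Family Leave — status temporary ✗ (excluded) → not eligible.
Adoption Assistance — status temporary ✓; benefits waiver on file ✓; rating 1 < 2 ✗ → not eligible.
Stock Option Plan — status temporary ✓ (not excluded); service 151 days < 9 months (≈270 days) ✗ → not eligible.
Internet Stipend — status temporary ✗ (excluded) → not eligible.
Sabbatical Program — status temporary ✓; benefits waiver on file ✓; age 22 ≥ 18 ✓ → eligible.
Education Assistance — status temporary ✓; rating 1 < 3 ✗ → not eligible.

Sabbatical Program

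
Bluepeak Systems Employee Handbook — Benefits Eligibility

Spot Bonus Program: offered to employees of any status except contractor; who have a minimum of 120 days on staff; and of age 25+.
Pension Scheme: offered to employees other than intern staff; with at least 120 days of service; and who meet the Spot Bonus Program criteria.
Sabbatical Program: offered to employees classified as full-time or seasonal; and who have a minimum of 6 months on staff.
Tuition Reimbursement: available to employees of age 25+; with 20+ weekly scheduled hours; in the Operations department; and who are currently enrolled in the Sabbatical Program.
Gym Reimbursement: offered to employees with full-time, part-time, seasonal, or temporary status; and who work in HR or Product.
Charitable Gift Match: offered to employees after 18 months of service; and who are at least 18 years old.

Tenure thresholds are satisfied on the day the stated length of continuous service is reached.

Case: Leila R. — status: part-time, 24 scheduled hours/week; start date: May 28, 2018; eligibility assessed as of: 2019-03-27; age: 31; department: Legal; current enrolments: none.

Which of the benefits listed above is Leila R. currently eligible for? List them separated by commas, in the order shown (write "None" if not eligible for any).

Service from May 28, 2018 to 2019-03-27: 303 days.
Spot Bonus Program — status part-time ✓ (not excluded); service 303 days ≥ 120 days ✓; age 31 ≥ 25 ✓ → eligible.
Pension Scheme — status part-time ✓ (not excluded); service 303 days ≥ 120 days ✓; eligible for Spot Bonus Program ✓ → eligible.
Sabbatical Program — status part-time ✗ (requires full-time or seasonal) → not eligible.
Tuition Reimbursement — age 31 ≥ 25 ✓; 24 hrs/wk ≥ 20 ✓; dept Legal ✗ → not eligible.
Gym Reimbursement — status part-time ✓; dept Legal ✗ → not eligible.
Charitable Gift Match — service 303 days < 18 months (≈540 days) ✗ → not eligible.

Spot Bonus Program, Pension Scheme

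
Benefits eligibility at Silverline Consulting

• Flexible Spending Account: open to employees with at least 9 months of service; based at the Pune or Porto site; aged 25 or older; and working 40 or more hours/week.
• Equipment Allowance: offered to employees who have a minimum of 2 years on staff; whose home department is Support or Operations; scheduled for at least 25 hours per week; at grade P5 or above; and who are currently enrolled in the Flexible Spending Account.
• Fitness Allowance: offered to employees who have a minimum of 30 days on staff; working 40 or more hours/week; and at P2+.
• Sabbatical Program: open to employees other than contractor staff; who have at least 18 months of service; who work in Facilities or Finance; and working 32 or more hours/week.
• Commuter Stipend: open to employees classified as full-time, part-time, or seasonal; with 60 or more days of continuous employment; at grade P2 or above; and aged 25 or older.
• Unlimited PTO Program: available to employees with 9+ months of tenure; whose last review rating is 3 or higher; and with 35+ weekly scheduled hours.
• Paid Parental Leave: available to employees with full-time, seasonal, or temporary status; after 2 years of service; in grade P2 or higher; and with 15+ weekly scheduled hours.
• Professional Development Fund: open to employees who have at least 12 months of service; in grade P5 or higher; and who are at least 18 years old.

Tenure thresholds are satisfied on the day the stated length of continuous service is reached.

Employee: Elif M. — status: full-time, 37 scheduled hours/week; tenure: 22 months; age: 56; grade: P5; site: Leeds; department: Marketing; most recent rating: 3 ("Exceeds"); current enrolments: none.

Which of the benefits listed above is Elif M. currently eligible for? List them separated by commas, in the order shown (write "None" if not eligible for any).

Flexible Spending Account — service 22 months ≥ 9 months ✓; site Leeds ✗ (not Pune or Porto) → not eligible.
Equipment Allowance — service 22 months < 2 years (≈730 days) ✗ → not eligible.
Fitness Allowance — service 22 months ≥ 30 days ✓; 37 hrs/wk < 40 ✗ → not eligible.
Sabbatical Program — status full-time ✓ (not excluded); service 22 months ≥ 18 months ✓; dept Marketing ✗ → not eligible.
Commuter Stipend — status full-time ✓; service 22 months ≥ 60 days ✓; grade P5 ≥ P2 ✓; age 56 ≥ 25 ✓ → eligible.
Unlimited PTO Program — service 22 months ≥ 9 months ✓; rating 3 ≥ 3 ✓; 37 hrs/wk ≥ 35 ✓ → eligible.
Paid Parental Leave — status full-time ✓; service 22 months < 2 years (≈730 days) ✗ → not eligible.
Professional Development Fund — service 22 months ≥ 12 months ✓; grade P5 ≥ P5 ✓; age 56 ≥ 18 ✓ → eligible.

Commuter Stipend, Unlimited PTO Program, Professional Development Fund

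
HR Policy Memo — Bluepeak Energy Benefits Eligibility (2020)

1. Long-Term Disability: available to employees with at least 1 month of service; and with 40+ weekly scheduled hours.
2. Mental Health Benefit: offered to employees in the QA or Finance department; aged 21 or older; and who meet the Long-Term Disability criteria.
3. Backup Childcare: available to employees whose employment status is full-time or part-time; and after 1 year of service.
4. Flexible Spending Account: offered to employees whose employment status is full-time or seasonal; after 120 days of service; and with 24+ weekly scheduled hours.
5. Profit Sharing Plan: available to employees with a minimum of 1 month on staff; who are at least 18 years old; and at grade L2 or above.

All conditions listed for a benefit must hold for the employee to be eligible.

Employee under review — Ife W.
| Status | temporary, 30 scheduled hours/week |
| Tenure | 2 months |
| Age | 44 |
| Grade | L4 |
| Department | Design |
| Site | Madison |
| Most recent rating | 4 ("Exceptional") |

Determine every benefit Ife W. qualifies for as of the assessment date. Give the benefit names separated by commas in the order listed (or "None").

Long-Term Disability — service 2 months ≥ 1 month ✓; 30 hrs/wk < 40 ✗ → not eligible.
Mental Health Benefit — dept Design ✗ → not eligible.
Backup Childcare — status temporary ✗ (requires full-time or part-time) → not eligible.
Flexible Spending Account — status temporary ✗ (requires full-time or seasonal) → not eligible.
Profit Sharing Plan — service 2 months ≥ 1 month ✓; age 44 ≥ 18 ✓; grade L4 ≥ L2 ✓ → eligible.

Profit Sharing Plan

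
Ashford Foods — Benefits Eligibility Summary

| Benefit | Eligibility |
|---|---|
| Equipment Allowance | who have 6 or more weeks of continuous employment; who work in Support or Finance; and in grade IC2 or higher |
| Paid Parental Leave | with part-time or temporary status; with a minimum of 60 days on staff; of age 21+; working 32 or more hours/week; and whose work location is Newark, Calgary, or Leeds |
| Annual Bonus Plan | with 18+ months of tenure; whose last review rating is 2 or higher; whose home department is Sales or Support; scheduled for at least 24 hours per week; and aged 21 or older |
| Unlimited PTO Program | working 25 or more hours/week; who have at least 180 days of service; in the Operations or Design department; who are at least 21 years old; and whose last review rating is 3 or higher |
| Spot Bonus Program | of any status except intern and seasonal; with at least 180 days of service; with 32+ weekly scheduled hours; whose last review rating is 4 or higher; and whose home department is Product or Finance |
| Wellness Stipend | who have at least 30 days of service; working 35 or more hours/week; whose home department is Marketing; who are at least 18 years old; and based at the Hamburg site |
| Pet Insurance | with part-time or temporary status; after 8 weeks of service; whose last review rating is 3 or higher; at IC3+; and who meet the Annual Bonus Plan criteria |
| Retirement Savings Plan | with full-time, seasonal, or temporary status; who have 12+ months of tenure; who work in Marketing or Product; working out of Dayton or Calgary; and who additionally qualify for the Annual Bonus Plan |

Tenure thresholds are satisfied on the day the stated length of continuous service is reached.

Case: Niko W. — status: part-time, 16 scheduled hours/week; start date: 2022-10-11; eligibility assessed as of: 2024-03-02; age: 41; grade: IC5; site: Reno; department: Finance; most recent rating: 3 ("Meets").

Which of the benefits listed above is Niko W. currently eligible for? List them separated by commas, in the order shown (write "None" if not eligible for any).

Equipment Allowance

Service from 2022-10-11 to 2024-03-02: 508 days.
Equipment Allowance — service 508 days ≥ 6 weeks (≈42 days) ✓; dept Finance ✓; grade IC5 ≥ IC2 ✓ → eligible.
Paid Parental Leave — status part-time ✓; service 508 days ≥ 60 days ✓; age 41 ≥ 21 ✓; 16 hrs/wk < 32 ✗ → not eligible.
Annual Bonus Plan — service 508 days < 18 months (≈540 days) ✗ → not eligible.
Unlimited PTO Program — 16 hrs/wk < 25 ✗ → not eligible.
Spot Bonus Program — status part-time ✓ (not excluded); service 508 days ≥ 180 days ✓; 16 hrs/wk < 32 ✗ → not eligible.
Wellness Stipend — service 508 days ≥ 30 days ✓; 16 hrs/wk < 35 ✗ → not eligible.
Pet Insurance — status part-time ✓; service 508 days ≥ 8 weeks (≈56 days) ✓; rating 3 ≥ 3 ✓; grade IC5 ≥ IC3 ✓; not eligible for Annual Bonus Plan ✗ → not eligible.
Retirement Savings Plan — status part-time ✗ (requires full-time, seasonal, or temporary) → not eligible.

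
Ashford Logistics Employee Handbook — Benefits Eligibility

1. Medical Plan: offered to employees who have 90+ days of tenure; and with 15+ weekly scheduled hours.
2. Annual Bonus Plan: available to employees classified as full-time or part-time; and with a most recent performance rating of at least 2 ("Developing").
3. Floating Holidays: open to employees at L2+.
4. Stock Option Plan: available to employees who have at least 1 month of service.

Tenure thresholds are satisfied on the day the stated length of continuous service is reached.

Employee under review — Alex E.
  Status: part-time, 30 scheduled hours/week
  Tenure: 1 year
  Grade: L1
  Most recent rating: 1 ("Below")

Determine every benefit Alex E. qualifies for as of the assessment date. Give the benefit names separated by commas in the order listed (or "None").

Medical Plan, Stock Option Plan

Medical Plan — service 1 year ≥ 90 days ✓; 30 hrs/wk ≥ 15 ✓ → eligible.
Annual Bonus Plan — status part-time ✓; rating 1 < 2 ✗ → not eligible.
Floating Holidays — grade L1 < L2 ✗ → not eligible.
Stock Option Plan — service 1 year ≥ 1 month (≈30 days) ✓ → eligible.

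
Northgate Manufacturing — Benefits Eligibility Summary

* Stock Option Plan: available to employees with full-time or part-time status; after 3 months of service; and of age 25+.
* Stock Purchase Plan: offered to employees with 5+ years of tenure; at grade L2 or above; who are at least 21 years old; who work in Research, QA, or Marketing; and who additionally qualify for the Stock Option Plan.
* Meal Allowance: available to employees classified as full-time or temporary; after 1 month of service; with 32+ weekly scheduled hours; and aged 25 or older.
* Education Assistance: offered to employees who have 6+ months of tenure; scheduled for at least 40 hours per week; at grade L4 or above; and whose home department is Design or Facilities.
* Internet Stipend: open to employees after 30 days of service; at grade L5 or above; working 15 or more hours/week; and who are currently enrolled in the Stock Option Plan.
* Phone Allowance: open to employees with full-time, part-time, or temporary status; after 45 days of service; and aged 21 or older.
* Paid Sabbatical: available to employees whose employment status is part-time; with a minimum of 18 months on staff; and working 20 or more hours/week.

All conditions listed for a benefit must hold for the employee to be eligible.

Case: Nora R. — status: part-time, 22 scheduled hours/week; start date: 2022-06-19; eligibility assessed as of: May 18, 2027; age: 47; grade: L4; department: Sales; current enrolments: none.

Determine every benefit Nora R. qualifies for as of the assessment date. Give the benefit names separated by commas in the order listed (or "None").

Service from 2022-06-19 to May 18, 2027: 1794 days.
Stock Option Plan — status part-time ✓; service 1794 days ≥ 3 months (≈90 days) ✓; age 47 ≥ 25 ✓ → eligible.
Stock Purchase Plan — service 1794 days < 5 years (≈1825 days) ✗ → not eligible.
Meal Allowance — status part-time ✗ (requires full-time or temporary) → not eligible.
Education Assistance — service 1794 days ≥ 6 months (≈180 days) ✓; 22 hrs/wk < 40 ✗ → not eligible.
Internet Stipend — service 1794 days ≥ 30 days ✓; grade L4 < L5 ✗ → not eligible.
Phone Allowance — status part-time ✓; service 1794 days ≥ 45 days ✓; age 47 ≥ 21 ✓ → eligible.
Paid Sabbatical — status part-time ✓; service 1794 days ≥ 18 months (≈540 days) ✓; 22 hrs/wk ≥ 20 ✓ → eligible.

Stock Option Plan, Phone Allowance, Paid Sabbatical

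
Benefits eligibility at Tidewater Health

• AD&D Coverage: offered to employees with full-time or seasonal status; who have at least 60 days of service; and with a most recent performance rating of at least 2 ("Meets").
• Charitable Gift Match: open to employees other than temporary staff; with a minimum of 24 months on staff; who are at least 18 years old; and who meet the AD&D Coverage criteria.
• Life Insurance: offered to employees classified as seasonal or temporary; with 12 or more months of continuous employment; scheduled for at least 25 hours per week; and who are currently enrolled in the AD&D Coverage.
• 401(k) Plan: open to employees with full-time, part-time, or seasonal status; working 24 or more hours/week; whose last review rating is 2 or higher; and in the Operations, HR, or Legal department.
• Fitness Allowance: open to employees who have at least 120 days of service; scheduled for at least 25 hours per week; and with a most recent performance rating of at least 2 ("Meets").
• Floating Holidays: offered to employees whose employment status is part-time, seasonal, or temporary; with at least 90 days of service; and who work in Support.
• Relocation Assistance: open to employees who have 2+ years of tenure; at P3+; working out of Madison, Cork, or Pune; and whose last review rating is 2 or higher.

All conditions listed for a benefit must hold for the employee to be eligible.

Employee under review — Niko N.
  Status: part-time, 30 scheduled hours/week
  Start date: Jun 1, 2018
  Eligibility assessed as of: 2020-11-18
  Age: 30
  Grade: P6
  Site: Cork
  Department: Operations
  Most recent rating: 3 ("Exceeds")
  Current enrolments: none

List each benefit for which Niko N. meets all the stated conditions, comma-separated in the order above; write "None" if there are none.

Service from Jun 1, 2018 to 2020-11-18: 901 days.
AD&D Coverage — status part-time ✗ (requires full-time or seasonal) → not eligible.
Charitable Gift Match — status part-time ✓ (not excluded); service 901 days ≥ 24 months (≈720 days) ✓; age 30 ≥ 18 ✓; not eligible for AD&D Coverage ✗ → not eligible.
Life Insurance — status part-time ✗ (requires seasonal or temporary) → not eligible.
401(k) Plan — status part-time ✓; 30 hrs/wk ≥ 24 ✓; rating 3 ≥ 2 ✓; dept Operations ✓ → eligible.
Fitness Allowance — service 901 days ≥ 120 days ✓; 30 hrs/wk ≥ 25 ✓; rating 3 ≥ 2 ✓ → eligible.
Floating Holidays — status part-time ✓; service 901 days ≥ 90 days ✓; dept Operations ✗ → not eligible.
Relocation Assistance — service 901 days ≥ 2 years (≈730 days) ✓; grade P6 ≥ P3 ✓; site Cork ✓; rating 3 ≥ 2 ✓ → eligible.

401(k) Plan, Fitness Allowance, Relocation Assistance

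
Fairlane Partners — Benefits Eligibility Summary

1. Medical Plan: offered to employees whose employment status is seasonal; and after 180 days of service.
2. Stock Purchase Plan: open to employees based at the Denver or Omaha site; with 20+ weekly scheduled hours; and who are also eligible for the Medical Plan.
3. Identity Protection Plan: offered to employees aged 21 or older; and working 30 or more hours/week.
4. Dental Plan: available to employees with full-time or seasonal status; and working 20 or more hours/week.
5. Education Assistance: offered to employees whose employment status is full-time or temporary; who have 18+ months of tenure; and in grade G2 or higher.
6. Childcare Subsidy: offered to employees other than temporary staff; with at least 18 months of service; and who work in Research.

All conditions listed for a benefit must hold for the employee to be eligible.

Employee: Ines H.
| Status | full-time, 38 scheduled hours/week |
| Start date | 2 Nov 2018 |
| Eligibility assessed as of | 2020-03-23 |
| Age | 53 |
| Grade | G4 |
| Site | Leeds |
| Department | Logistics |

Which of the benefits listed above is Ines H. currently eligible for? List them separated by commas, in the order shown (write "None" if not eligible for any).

Service from 2 Nov 2018 to 2020-03-23: 507 days.
Medical Plan — status full-time ✗ (requires seasonal) → not eligible.
Stock Purchase Plan — site Leeds ✗ (not Denver or Omaha) → not eligible.
Identity Protection Plan — age 53 ≥ 21 ✓; 38 hrs/wk ≥ 30 ✓ → eligible.
Dental Plan — status full-time ✓; 38 hrs/wk ≥ 20 ✓ → eligible.
Education Assistance — status full-time ✓; service 507 days < 18 months (≈540 days) ✗ → not eligible.
Childcare Subsidy — status full-time ✓ (not excluded); service 507 days < 18 months (≈540 days) ✗ → not eligible.

Identity Protection Plan, Dental Plan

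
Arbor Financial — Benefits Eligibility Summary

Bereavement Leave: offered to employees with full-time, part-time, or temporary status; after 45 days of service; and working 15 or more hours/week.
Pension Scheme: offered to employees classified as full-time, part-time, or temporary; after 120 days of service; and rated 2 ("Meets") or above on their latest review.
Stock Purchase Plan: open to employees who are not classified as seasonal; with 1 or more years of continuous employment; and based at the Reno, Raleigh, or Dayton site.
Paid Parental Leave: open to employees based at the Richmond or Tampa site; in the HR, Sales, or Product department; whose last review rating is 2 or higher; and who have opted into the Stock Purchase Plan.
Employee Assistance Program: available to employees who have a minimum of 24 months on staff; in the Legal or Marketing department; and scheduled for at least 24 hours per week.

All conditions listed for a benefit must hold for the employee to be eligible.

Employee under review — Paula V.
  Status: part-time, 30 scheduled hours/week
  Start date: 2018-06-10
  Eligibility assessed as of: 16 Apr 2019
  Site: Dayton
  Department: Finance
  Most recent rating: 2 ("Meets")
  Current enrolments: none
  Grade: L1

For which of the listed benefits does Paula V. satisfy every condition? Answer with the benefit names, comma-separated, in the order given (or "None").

Service from 2018-06-10 to 16 Apr 2019: 310 days.
Bereavement Leave — status part-time ✓; service 310 days ≥ 45 days ✓; 30 hrs/wk ≥ 15 ✓ → eligible.
Pension Scheme — status part-time ✓; service 310 days ≥ 120 days ✓; rating 2 ≥ 2 ✓ → eligible.
Stock Purchase Plan — status part-time ✓ (not excluded); service 310 days < 1 year (≈365 days) ✗ → not eligible.
Paid Parental Leave — site Dayton ✗ (not Richmond or Tampa) → not eligible.
Employee Assistance Program — service 310 days < 24 months (≈720 days) ✗ → not eligible.

Bereavement Leave, Pension Scheme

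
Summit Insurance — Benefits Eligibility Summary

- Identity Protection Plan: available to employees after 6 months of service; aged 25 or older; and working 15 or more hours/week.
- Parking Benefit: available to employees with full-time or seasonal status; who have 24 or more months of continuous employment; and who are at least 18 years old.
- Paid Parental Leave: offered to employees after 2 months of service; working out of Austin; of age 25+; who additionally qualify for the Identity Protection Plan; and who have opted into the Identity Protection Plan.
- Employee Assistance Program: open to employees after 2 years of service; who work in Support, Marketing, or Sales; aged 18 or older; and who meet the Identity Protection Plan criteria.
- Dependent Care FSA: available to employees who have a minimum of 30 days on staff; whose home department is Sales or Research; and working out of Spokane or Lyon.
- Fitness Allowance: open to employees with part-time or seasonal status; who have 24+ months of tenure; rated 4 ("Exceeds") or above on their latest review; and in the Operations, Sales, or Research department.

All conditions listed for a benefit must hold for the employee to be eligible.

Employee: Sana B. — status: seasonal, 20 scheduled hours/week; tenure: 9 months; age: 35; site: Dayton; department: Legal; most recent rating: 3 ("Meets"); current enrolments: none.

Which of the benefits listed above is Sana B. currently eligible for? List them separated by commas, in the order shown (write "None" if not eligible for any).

Identity Protection Plan — service 9 months ≥ 6 months ✓; age 35 ≥ 25 ✓; 20 hrs/wk ≥ 15 ✓ → eligible.
Parking Benefit — status seasonal ✓; service 9 months < 24 months ✗ → not eligible.
Paid Parental Leave — service 9 months ≥ 2 months ✓; site Dayton ✗ (not Austin) → not eligible.
Employee Assistance Program — service 9 months < 2 years (≈730 days) ✗ → not eligible.
Dependent Care FSA — service 9 months ≥ 30 days ✓; dept Legal ✗ → not eligible.
Fitness Allowance — status seasonal ✓; service 9 months < 24 months ✗ → not eligible.

Identity Protection Plan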